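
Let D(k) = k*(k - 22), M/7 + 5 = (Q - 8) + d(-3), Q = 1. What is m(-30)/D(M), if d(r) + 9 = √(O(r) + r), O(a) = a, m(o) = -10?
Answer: -10*I/(2212*√6 + 24549*I) ≈ -0.00038843 - 8.5731e-5*I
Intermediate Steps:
d(r) = -9 + √2*√r (d(r) = -9 + √(r + r) = -9 + √(2*r) = -9 + √2*√r)
M = -147 + 7*I*√6 (M = -35 + 7*((1 - 8) + (-9 + √2*√(-3))) = -35 + 7*(-7 + (-9 + √2*(I*√3))) = -35 + 7*(-7 + (-9 + I*√6)) = -35 + 7*(-16 + I*√6) = -35 + (-112 + 7*I*√6) = -147 + 7*I*√6 ≈ -147.0 + 17.146*I)
D(k) = k*(-22 + k)
m(-30)/D(M) = -10*1/((-147 + 7*I*√6)*(-22 + (-147 + 7*I*√6))) = -10*1/((-169 + 7*I*√6)*(-147 + 7*I*√6)) = -10/((-169 + 7*I*√6)*(-147 + 7*I*√6))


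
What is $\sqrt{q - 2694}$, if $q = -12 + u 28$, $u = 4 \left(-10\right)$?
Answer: $i \sqrt{3826} \approx 61.855 i$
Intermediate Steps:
$u = -40$
$q = -1132$ ($q = -12 - 1120 = -1132$)
$\sqrt{q - 2694} = \sqrt{-1132 - 2694} = \sqrt{-3826} = i \sqrt{3826}$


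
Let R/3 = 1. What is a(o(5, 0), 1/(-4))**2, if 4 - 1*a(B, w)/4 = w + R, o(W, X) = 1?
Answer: 25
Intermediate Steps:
R = 3 (R = 3*1 = 3)
a(B, w) = 4 - 4*w (a(B, w) = 16 - 4*(w + 3) = 16 - 4*(3 + w) = 16 + (-12 - 4*w) = 4 - 4*w)
a(o(5, 0), 1/(-4))**2 = (4 - 4/(-4))**2 = (4 - 4*(-1/4))**2 = (4 + 1)**2 = 5**2 = 25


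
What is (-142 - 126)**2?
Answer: 71824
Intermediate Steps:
(-142 - 126)**2 = (-268)**2 = 71824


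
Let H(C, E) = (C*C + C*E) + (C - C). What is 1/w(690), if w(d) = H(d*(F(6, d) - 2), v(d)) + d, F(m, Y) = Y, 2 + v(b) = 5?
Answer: 1/225360503250 ≈ 4.4373e-12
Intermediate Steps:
v(b) = 3 (v(b) = -2 + 5 = 3)
H(C, E) = C² + C*E (H(C, E) = (C² + C*E) + 0 = C² + C*E)
w(d) = d + d*(-2 + d)*(3 + d*(-2 + d)) (w(d) = (d*(d - 2))*(d*(d - 2) + 3) + d = (d*(-2 + d))*(d*(-2 + d) + 3) + d = (d*(-2 + d))*(3 + d*(-2 + d)) + d = d*(-2 + d)*(3 + d*(-2 + d)) + d = d + d*(-2 + d)*(3 + d*(-2 + d)))
1/w(690) = 1/(690*(1 + (-2 + 690)*(3 + 690*(-2 + 690)))) = 1/(690*(1 + 688*(3 + 690*688))) = 1/(690*(1 + 688*(3 + 474720))) = 1/(690*(1 + 688*474723)) = 1/(690*(1 + 326609424)) = 1/(690*326609425) = 1/225360503250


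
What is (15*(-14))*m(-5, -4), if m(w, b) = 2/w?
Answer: 84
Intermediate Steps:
(15*(-14))*m(-5, -4) = (15*(-14))*(2/(-5)) = -420*(-1)/5 = -210*(-2/5) = 84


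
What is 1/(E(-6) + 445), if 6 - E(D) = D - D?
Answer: 1/451 ≈ 0.0022173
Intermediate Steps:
E(D) = 6 (E(D) = 6 - (D - D) = 6 - 1*0 = 6 + 0 = 6)
1/(E(-6) + 445) = 1/(6 + 445) = 1/451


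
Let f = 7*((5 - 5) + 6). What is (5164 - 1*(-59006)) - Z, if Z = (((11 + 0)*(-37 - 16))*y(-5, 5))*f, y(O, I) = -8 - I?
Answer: -254148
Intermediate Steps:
f = 42 (f = 7*(0 + 6) = 7*6 = 42)
Z = 318318 (Z = (((11 + 0)*(-37 - 16))*(-8 - 1*5))*42 = ((11*(-53))*(-8 - 5))*42 = -583*(-13)*42 = 7579*42 = 318318)
(5164 - 1*(-59006)) - Z = (5164 - 1*(-59006)) - 1*318318 = (5164 + 59006) - 318318 = 64170 - 318318 = -254148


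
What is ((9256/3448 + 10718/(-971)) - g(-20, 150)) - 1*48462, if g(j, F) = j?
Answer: -20276521453/418501 ≈ -48450.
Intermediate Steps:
((9256/3448 + 10718/(-971)) - g(-20, 150)) - 1*48462 = ((9256/3448 + 10718/(-971)) - 1*(-20)) - 1*48462 = ((9256*(1/3448) + 10718*(-1/971)) + 20) - 48462 = ((1157/431 - 10718/971) + 20) - 48462 = (-3496011/418501 + 20) - 48462 = 4874009/418501 - 48462 = -20276521453/418501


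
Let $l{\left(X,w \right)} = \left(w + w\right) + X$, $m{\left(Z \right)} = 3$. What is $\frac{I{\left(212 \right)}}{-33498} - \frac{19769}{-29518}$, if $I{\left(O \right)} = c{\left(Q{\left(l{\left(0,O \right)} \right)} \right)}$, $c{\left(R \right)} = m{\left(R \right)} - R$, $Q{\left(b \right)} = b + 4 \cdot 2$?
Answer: $\frac{56240432}{82399497} \approx 0.68253$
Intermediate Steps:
$l{\left(X,w \right)} = X + 2 w$ ($l{\left(X,w \right)} = 2 w + X = X + 2 w$)
$Q{\left(b \right)} = 8 + b$ ($Q{\left(b \right)} = b + 8 = 8 + b$)
$c{\left(R \right)} = 3 - R$
$I{\left(O \right)} = -5 - 2 O$ ($I{\left(O \right)} = 3 - \left(8 + \left(0 + 2 O\right)\right) = 3 - \left(8 + 2 O\right) = -5 - 2 O$)
$\frac{I{\left(212 \right)}}{-33498} - \frac{19769}{-29518} = \frac{-5 - 424}{-33498} - \frac{19769}{-29518} = \left(-5 - 424\right) \left(- \frac{1}{33498}\right) - - \frac{19769}{29518} = \left(-429\right) \left(- \frac{1}{33498}\right) + \frac{19769}{29518} = \frac{143}{11166} + \frac{19769}{29518} = \frac{56240432}{82399497}$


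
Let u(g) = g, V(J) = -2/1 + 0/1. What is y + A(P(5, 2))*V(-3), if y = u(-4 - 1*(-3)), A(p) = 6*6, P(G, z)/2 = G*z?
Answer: -73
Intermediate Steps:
P(G, z) = 2*G*z (P(G, z) = 2*(G*z) = 2*G*z)
A(p) = 36
V(J) = -2 (V(J) = -2*1 + 0*1 = -2 + 0 = -2)
y = -1 (y = -4 - 1*(-3) = -4 + 3 = -1)
y + A(P(5, 2))*V(-3) = -1 + 36*(-2) = -1 - 72 = -73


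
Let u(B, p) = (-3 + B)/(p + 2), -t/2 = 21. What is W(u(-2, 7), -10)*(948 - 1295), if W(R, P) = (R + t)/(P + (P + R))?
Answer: -132901/185 ≈ -718.38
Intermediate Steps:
t = -42 (t = -2*21 = -42)
u(B, p) = (-3 + B)/(2 + p)
W(R, P) = (-42 + R)/(R + 2*P) (W(R, P) = (R - 42)/(P + (P + R)) = (-42 + R)/(R + 2*P))
W(u(-2, 7), -10)*(948 - 1295) = ((-42 + (-3 - 2)/(2 + 7))/((-3 - 2)/(2 + 7) + 2*(-10)))*(948 - 1295) = ((-42 - 5/9)/(-5/9 - 20))*(-347) = (-383/9/(-185/9))*(-347) = -9/185*(-383/9)*(-347) = (383/185)*(-347) = -132901/185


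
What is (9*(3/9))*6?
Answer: 18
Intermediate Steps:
(9*(3/9))*6 = (9*(3*(⅑)))*6 = (9*(⅓))*6 = 3*6 = 18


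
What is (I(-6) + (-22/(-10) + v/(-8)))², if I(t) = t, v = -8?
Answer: 196/25 ≈ 7.8400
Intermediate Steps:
(I(-6) + (-22/(-10) + v/(-8)))² = (-6 + (-22/(-10) - 8/(-8)))² = (-6 + (-22*(-⅒) - 8*(-⅛)))² = (-6 + (11/5 + 1))² = (-6 + 16/5)² = (-14/5)² = 196/25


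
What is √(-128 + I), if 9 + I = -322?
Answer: 3*I*√51 ≈ 21.424*I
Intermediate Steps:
I = -331 (I = -9 - 322 = -331)
√(-128 + I) = √(-128 - 331) = √(-459) = 3*I*√51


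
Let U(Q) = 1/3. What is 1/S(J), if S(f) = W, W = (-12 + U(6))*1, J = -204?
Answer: -3/35 ≈ -0.085714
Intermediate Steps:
U(Q) = 1/3
W = -35/3 (W = (-12 + 1/3)*1 = -35/3*1 = -35/3 ≈ -11.667)
S(f) = -35/3
1/S(J) = 1/(-35/3) = -3/35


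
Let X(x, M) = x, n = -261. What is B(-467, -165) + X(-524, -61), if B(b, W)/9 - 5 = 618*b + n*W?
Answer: -2210348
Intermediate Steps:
B(b, W) = 45 - 2349*W + 5562*b (B(b, W) = 45 + 9*(618*b - 261*W) = 45 + 9*(-261*W + 618*b) = 45 + (-2349*W + 5562*b) = 45 - 2349*W + 5562*b)
B(-467, -165) + X(-524, -61) = (45 - 2349*(-165) + 5562*(-467)) - 524 = (45 + 387585 - 2597454) - 524 = -2209824 - 524 = -2210348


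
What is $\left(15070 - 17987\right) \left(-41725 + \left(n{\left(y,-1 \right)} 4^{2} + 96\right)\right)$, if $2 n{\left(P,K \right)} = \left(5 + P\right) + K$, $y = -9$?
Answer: $121548473$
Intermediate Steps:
$n{\left(P,K \right)} = \frac{5}{2} + \frac{K}{2} + \frac{P}{2}$ ($n{\left(P,K \right)} = \frac{\left(5 + P\right) + K}{2} = \frac{5 + K + P}{2} = \frac{5}{2} + \frac{K}{2} + \frac{P}{2}$)
$\left(15070 - 17987\right) \left(-41725 + \left(n{\left(y,-1 \right)} 4^{2} + 96\right)\right) = \left(15070 - 17987\right) \left(-41725 + \left(\left(\frac{5}{2} + \frac{1}{2} \left(-1\right) + \frac{1}{2} \left(-9\right)\right) 4^{2} + 96\right)\right) = - 2917 \left(-41725 + \left(\left(\frac{5}{2} - \frac{1}{2} - \frac{9}{2}\right) 16 + 96\right)\right) = - 2917 \left(-41725 + \left(\left(- \frac{5}{2}\right) 16 + 96\right)\right) = - 2917 \left(-41725 + \left(-40 + 96\right)\right) = - 2917 \left(-41725 + 56\right) = \left(-2917\right) \left(-41669\right) = 121548473$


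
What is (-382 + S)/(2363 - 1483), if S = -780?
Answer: -581/440 ≈ -1.3205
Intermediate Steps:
(-382 + S)/(2363 - 1483) = (-382 - 780)/(2363 - 1483) = -1162/880 = -1162*1/880 = -581/440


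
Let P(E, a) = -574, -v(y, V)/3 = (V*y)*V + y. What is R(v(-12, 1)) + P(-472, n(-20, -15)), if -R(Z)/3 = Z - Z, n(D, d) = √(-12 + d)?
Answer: -574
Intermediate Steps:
v(y, V) = -3*y - 3*y*V² (v(y, V) = -3*((V*y)*V + y) = -3*(y*V² + y) = -3*(y + y*V²) = -3*y - 3*y*V²)
R(Z) = 0 (R(Z) = -3*(Z - Z) = -3*0 = 0)
R(v(-12, 1)) + P(-472, n(-20, -15)) = 0 - 574 = -574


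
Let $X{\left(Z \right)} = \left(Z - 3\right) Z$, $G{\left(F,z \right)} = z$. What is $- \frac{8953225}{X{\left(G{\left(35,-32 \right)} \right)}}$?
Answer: $- \frac{1790645}{224} \approx -7994.0$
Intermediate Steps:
$X{\left(Z \right)} = Z \left(-3 + Z\right)$ ($X{\left(Z \right)} = \left(-3 + Z\right) Z = Z \left(-3 + Z\right)$)
$- \frac{8953225}{X{\left(G{\left(35,-32 \right)} \right)}} = - \frac{8953225}{\left(-32\right) \left(-3 - 32\right)} = - \frac{8953225}{\left(-32\right) \left(-35\right)} = - \frac{8953225}{1120} = \left(-8953225\right) \frac{1}{1120} = - \frac{1790645}{224}$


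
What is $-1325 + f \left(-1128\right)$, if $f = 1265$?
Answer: $-1428245$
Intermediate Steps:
$-1325 + f \left(-1128\right) = -1325 + 1265 \left(-1128\right) = -1325 - 1426920 = -1428245$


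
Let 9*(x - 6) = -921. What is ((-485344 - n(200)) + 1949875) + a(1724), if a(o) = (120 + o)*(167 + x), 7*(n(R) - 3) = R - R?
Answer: 4784512/3 ≈ 1.5948e+6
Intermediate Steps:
x = -289/3 (x = 6 + (⅑)*(-921) = 6 - 307/3 = -289/3 ≈ -96.333)
n(R) = 3 (n(R) = 3 + (R - R)/7 = 3 + (⅐)*0 = 3 + 0 = 3)
a(o) = 8480 + 212*o/3 (a(o) = (120 + o)*(167 - 289/3) = (120 + o)*(212/3) = 8480 + 212*o/3)
((-485344 - n(200)) + 1949875) + a(1724) = ((-485344 - 1*3) + 1949875) + (8480 + (212/3)*1724) = ((-485344 - 3) + 1949875) + (8480 + 365488/3) = (-485347 + 1949875) + 390928/3 = 1464528 + 390928/3 = 4784512/3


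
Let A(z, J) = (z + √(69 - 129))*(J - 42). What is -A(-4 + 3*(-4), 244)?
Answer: 3232 - 404*I*√15 ≈ 3232.0 - 1564.7*I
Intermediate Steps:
A(z, J) = (-42 + J)*(z + 2*I*√15) (A(z, J) = (z + √(-60))*(-42 + J) = (z + 2*I*√15)*(-42 + J) = (-42 + J)*(z + 2*I*√15))
-A(-4 + 3*(-4), 244) = -(-42*(-4 + 3*(-4)) + 244*(-4 + 3*(-4)) - 84*I*√15 + 2*I*244*√15) = -(-42*(-4 - 12) + 244*(-4 - 12) - 84*I*√15 + 488*I*√15) = -(-42*(-16) + 244*(-16) - 84*I*√15 + 488*I*√15) = -(672 - 3904 - 84*I*√15 + 488*I*√15) = -(-3232 + 404*I*√15) = 3232 - 404*I*√15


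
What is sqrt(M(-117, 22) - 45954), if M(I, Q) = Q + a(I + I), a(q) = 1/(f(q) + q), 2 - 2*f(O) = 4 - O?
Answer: I*sqrt(355697430)/88 ≈ 214.32*I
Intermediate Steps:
f(O) = -1 + O/2 (f(O) = 1 - (4 - O)/2 = 1 + (-2 + O/2) = -1 + O/2)
a(q) = 1/(-1 + 3*q/2) (a(q) = 1/((-1 + q/2) + q) = 1/(-1 + 3*q/2))
M(I, Q) = Q + 2/(-2 + 6*I) (M(I, Q) = Q + 2/(-2 + 3*(I + I)) = Q + 2/(-2 + 3*(2*I)) = Q + 2/(-2 + 6*I))
sqrt(M(-117, 22) - 45954) = sqrt((1 + 22*(-1 + 3*(-117)))/(-1 + 3*(-117)) - 45954) = sqrt((1 + 22*(-1 - 351))/(-1 - 351) - 45954) = sqrt((1 + 22*(-352))/(-352) - 45954) = sqrt(-(1 - 7744)/352 - 45954) = sqrt(-1/352*(-7743) - 45954) = sqrt(7743/352 - 45954) = sqrt(-16168065/352) = I*sqrt(355697430)/88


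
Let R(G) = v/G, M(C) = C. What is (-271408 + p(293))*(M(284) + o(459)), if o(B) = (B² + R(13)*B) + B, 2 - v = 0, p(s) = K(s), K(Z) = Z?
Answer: -57339362650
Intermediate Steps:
p(s) = s
v = 2 (v = 2 - 1*0 = 2 + 0 = 2)
R(G) = 2/G
o(B) = B² + 15*B/13 (o(B) = (B² + (2/13)*B) + B = (B² + (2*(1/13))*B) + B = (B² + 2*B/13) + B = B² + 15*B/13)
(-271408 + p(293))*(M(284) + o(459)) = (-271408 + 293)*(284 + (1/13)*459*(15 + 13*459)) = -271115*(284 + (1/13)*459*(15 + 5967)) = -271115*(284 + (1/13)*459*5982) = -271115*(284 + 2745738/13) = -271115*2749430/13 = -57339362650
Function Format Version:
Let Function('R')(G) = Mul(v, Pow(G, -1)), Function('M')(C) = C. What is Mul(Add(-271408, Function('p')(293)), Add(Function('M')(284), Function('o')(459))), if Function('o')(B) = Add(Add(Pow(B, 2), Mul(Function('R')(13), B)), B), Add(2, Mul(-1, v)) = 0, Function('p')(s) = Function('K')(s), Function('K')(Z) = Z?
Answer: -57339362650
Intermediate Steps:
Function('p')(s) = s
v = 2 (v = Add(2, Mul(-1, 0)) = Add(2, 0) = 2)
Function('R')(G) = Mul(2, Pow(G, -1))
Function('o')(B) = Add(Pow(B, 2), Mul(Rational(15, 13), B)) (Function('o')(B) = Add(Add(Pow(B, 2), Mul(Mul(2, Pow(13, -1)), B)), B) = Add(Add(Pow(B, 2), Mul(Mul(2, Rational(1, 13)), B)), B) = Add(Add(Pow(B, 2), Mul(Rational(2, 13), B)), B) = Add(Pow(B, 2), Mul(Rational(15, 13), B)))
Mul(Add(-271408, Function('p')(293)), Add(Function('M')(284), Function('o')(459))) = Mul(Add(-271408, 293), Add(284, Mul(Rational(1, 13), 459, Add(15, Mul(13, 459))))) = Mul(-271115, Add(284, Mul(Rational(1, 13), 459, Add(15, 5967)))) = Mul(-271115, Add(284, Mul(Rational(1, 13), 459, 5982))) = Mul(-271115, Add(284, Rational(2745738, 13))) = Mul(-271115, Rational(2749430, 13)) = -57339362650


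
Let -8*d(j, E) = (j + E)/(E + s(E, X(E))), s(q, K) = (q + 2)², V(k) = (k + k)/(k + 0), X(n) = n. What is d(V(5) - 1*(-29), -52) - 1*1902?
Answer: -12416249/6528 ≈ -1902.0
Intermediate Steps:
V(k) = 2 (V(k) = (2*k)/k = 2)
s(q, K) = (2 + q)²
d(j, E) = -(E + j)/(8*(E + (2 + E)²)) (d(j, E) = -(j + E)/(8*(E + (2 + E)²)) = -(E + j)/(8*(E + (2 + E)²)))
d(V(5) - 1*(-29), -52) - 1*1902 = (-1*(-52) - (2 - 1*(-29)))/(8*(-52 + (2 - 52)²)) - 1*1902 = (52 - (2 + 29))/(8*(-52 + (-50)²)) - 1902 = (52 - 1*31)/(8*(-52 + 2500)) - 1902 = (⅛)*(52 - 31)/2448 - 1902 = (⅛)*(1/2448)*21 - 1902 = 7/6528 - 1902 = -12416249/6528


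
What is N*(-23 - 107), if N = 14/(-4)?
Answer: 455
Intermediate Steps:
N = -7/2 (N = -1/4*14 = -7/2 ≈ -3.5000)
N*(-23 - 107) = -7*(-23 - 107)/2 = -7/2*(-130) = 455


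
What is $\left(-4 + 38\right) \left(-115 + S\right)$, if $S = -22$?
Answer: $-4658$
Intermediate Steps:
$\left(-4 + 38\right) \left(-115 + S\right) = \left(-4 + 38\right) \left(-115 - 22\right) = 34 \left(-137\right) = -4658$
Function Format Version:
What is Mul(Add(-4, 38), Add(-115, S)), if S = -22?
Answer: -4658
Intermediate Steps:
Mul(Add(-4, 38), Add(-115, S)) = Mul(Add(-4, 38), Add(-115, -22)) = Mul(34, -137) = -4658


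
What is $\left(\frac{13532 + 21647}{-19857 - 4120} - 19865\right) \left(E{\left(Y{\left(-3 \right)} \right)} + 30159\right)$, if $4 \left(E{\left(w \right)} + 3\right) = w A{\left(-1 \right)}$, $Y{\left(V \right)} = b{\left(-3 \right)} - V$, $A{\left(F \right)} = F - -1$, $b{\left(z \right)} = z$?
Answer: $- \frac{14364457292304}{23977} \approx -5.9909 \cdot 10^{8}$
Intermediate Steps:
$A{\left(F \right)} = 1 + F$ ($A{\left(F \right)} = F + 1 = 1 + F$)
$Y{\left(V \right)} = -3 - V$
$E{\left(w \right)} = -3$ ($E{\left(w \right)} = -3 + \frac{w \left(1 - 1\right)}{4} = -3 + \frac{w 0}{4} = -3 + \frac{1}{4} \cdot 0 = -3 + 0 = -3$)
$\left(\frac{13532 + 21647}{-19857 - 4120} - 19865\right) \left(E{\left(Y{\left(-3 \right)} \right)} + 30159\right) = \left(\frac{13532 + 21647}{-19857 - 4120} - 19865\right) \left(-3 + 30159\right) = \left(\frac{35179}{-23977} - 19865\right) 30156 = \left(35179 \left(- \frac{1}{23977}\right) - 19865\right) 30156 = \left(- \frac{35179}{23977} - 19865\right) 30156 = \left(- \frac{476338284}{23977}\right) 30156 = - \frac{14364457292304}{23977}$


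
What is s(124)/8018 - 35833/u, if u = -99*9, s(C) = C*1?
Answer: 143709739/3572019 ≈ 40.232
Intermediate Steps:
s(C) = C
u = -891
s(124)/8018 - 35833/u = 124/8018 - 35833/(-891) = 124*(1/8018) - 35833*(-1/891) = 62/4009 + 35833/891 = 143709739/3572019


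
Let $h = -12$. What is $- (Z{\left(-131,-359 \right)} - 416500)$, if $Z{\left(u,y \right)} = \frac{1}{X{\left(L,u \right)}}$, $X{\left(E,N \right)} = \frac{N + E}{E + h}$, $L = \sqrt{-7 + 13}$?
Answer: $\frac{7145055934}{17155} + \frac{119 \sqrt{6}}{17155} \approx 4.165 \cdot 10^{5}$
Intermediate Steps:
$L = \sqrt{6} \approx 2.4495$
$X{\left(E,N \right)} = \frac{E + N}{-12 + E}$ ($X{\left(E,N \right)} = \frac{N + E}{E - 12} = \frac{E + N}{-12 + E}$)
$Z{\left(u,y \right)} = \frac{-12 + \sqrt{6}}{u + \sqrt{6}}$ ($Z{\left(u,y \right)} = \frac{1}{\frac{1}{-12 + \sqrt{6}} \left(\sqrt{6} + u\right)} = \frac{1}{\frac{1}{-12 + \sqrt{6}} \left(u + \sqrt{6}\right)} = \frac{-12 + \sqrt{6}}{u + \sqrt{6}}$)
$- (Z{\left(-131,-359 \right)} - 416500) = - (\frac{-12 + \sqrt{6}}{-131 + \sqrt{6}} - 416500) = - (-416500 + \frac{-12 + \sqrt{6}}{-131 + \sqrt{6}}) = 416500 - \frac{-12 + \sqrt{6}}{-131 + \sqrt{6}}$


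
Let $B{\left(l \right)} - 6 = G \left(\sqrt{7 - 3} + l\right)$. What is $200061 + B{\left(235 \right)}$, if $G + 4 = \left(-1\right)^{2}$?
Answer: $199356$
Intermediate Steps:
$G = -3$ ($G = -4 + \left(-1\right)^{2} = -4 + 1 = -3$)
$B{\left(l \right)} = - 3 l$ ($B{\left(l \right)} = 6 - 3 \left(\sqrt{7 - 3} + l\right) = 6 - 3 \left(\sqrt{4} + l\right) = 6 - 3 \left(2 + l\right) = 6 - \left(6 + 3 l\right) = - 3 l$)
$200061 + B{\left(235 \right)} = 200061 - 705 = 199356$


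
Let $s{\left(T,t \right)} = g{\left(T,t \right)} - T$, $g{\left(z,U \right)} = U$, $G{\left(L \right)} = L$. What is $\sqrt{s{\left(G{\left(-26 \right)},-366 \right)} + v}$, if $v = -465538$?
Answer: $i \sqrt{465878} \approx 682.55 i$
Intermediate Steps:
$s{\left(T,t \right)} = t - T$
$\sqrt{s{\left(G{\left(-26 \right)},-366 \right)} + v} = \sqrt{\left(-366 - -26\right) - 465538} = \sqrt{\left(-366 + 26\right) - 465538} = \sqrt{-340 - 465538} = \sqrt{-465878} = i \sqrt{465878}$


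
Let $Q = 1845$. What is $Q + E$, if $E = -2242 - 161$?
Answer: $-558$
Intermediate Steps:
$E = -2403$ ($E = -2242 - 161 = -2403$)
$Q + E = 1845 - 2403 = -558$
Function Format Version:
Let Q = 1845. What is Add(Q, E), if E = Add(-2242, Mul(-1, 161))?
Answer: -558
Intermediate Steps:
E = -2403 (E = Add(-2242, -161) = -2403)
Add(Q, E) = Add(1845, -2403) = -558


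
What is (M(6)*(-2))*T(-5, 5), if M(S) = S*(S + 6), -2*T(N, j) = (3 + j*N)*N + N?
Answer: 7560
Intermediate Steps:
T(N, j) = -N/2 - N*(3 + N*j)/2 (T(N, j) = -((3 + j*N)*N + N)/2 = -((3 + N*j)*N + N)/2 = -(N*(3 + N*j) + N)/2 = -(N + N*(3 + N*j))/2 = -N/2 - N*(3 + N*j)/2)
M(S) = S*(6 + S)
(M(6)*(-2))*T(-5, 5) = ((6*(6 + 6))*(-2))*(-½*(-5)*(4 - 5*5)) = ((6*12)*(-2))*(-½*(-5)*(4 - 25)) = (72*(-2))*(-½*(-5)*(-21)) = -144*(-105/2) = 7560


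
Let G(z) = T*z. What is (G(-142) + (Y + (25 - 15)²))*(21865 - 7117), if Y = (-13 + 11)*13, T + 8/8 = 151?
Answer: -313041048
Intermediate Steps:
T = 150 (T = -1 + 151 = 150)
Y = -26 (Y = -2*13 = -26)
G(z) = 150*z
(G(-142) + (Y + (25 - 15)²))*(21865 - 7117) = (150*(-142) + (-26 + (25 - 15)²))*(21865 - 7117) = (-21300 + (-26 + 10²))*14748 = (-21300 + (-26 + 100))*14748 = (-21300 + 74)*14748 = -21226*14748 = -313041048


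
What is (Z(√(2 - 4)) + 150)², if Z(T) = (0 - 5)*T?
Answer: 22450 - 1500*I*√2 ≈ 22450.0 - 2121.3*I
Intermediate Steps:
Z(T) = -5*T
(Z(√(2 - 4)) + 150)² = (-5*√(2 - 4) + 150)² = (-5*I*√2 + 150)² = (150 - 5*I*√2)²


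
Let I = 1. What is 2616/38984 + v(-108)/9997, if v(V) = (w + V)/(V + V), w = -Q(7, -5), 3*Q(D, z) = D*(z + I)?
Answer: 264970840/3945945861 ≈ 0.067150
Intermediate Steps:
Q(D, z) = D*(1 + z)/3 (Q(D, z) = (D*(z + 1))/3 = (D*(1 + z))/3 = D*(1 + z)/3)
w = 28/3 (w = -7*(1 - 5)/3 = -7*(-4)/3 = -1*(-28/3) = 28/3 ≈ 9.3333)
v(V) = (28/3 + V)/(2*V) (v(V) = (28/3 + V)/(V + V) = (28/3 + V)/((2*V)) = (28/3 + V)*(1/(2*V)) = (28/3 + V)/(2*V))
2616/38984 + v(-108)/9997 = 2616/38984 + ((1/6)*(28 + 3*(-108))/(-108))/9997 = 2616*(1/38984) + ((1/6)*(-1/108)*(28 - 324))*(1/9997) = 327/4873 + ((1/6)*(-1/108)*(-296))*(1/9997) = 327/4873 + (37/81)*(1/9997) = 327/4873 + 37/809757 = 264970840/3945945861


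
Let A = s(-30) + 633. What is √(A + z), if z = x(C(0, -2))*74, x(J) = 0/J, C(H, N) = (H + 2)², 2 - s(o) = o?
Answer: √665 ≈ 25.788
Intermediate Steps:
s(o) = 2 - o
C(H, N) = (2 + H)²
x(J) = 0
z = 0 (z = 0*74 = 0)
A = 665 (A = (2 - 1*(-30)) + 633 = (2 + 30) + 633 = 32 + 633 = 665)
√(A + z) = √(665 + 0) = √665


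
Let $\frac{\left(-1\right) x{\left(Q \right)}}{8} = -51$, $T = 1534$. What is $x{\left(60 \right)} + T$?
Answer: $1942$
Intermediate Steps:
$x{\left(Q \right)} = 408$ ($x{\left(Q \right)} = \left(-8\right) \left(-51\right) = 408$)
$x{\left(60 \right)} + T = 408 + 1534 = 1942$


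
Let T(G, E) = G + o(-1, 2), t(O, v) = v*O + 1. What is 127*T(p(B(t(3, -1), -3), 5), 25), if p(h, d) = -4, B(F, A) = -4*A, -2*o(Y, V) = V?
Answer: -635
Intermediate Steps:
t(O, v) = 1 + O*v (t(O, v) = O*v + 1 = 1 + O*v)
o(Y, V) = -V/2
T(G, E) = -1 + G (T(G, E) = G - ½*2 = G - 1 = -1 + G)
127*T(p(B(t(3, -1), -3), 5), 25) = 127*(-1 - 4) = 127*(-5) = -635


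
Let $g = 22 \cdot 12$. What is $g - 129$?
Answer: $135$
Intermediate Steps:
$g = 264$
$g - 129 = 264 - 129 = 135$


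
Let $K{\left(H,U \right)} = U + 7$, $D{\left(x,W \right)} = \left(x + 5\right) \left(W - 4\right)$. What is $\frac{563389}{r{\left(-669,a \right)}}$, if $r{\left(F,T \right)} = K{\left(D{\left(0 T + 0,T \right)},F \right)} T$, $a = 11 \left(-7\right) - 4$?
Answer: $\frac{563389}{53622} \approx 10.507$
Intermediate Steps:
$a = -81$ ($a = -77 - 4 = -81$)
$D{\left(x,W \right)} = \left(-4 + W\right) \left(5 + x\right)$ ($D{\left(x,W \right)} = \left(5 + x\right) \left(-4 + W\right) = \left(-4 + W\right) \left(5 + x\right)$)
$K{\left(H,U \right)} = 7 + U$
$r{\left(F,T \right)} = T \left(7 + F\right)$ ($r{\left(F,T \right)} = \left(7 + F\right) T = T \left(7 + F\right)$)
$\frac{563389}{r{\left(-669,a \right)}} = \frac{563389}{\left(-81\right) \left(7 - 669\right)} = \frac{563389}{\left(-81\right) \left(-662\right)} = \frac{563389}{53622}$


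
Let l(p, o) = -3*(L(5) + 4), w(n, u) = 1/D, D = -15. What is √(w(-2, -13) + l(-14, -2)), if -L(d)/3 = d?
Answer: √7410/15 ≈ 5.7388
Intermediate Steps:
L(d) = -3*d
w(n, u) = -1/15 (w(n, u) = 1/(-15) = -1/15)
l(p, o) = 33 (l(p, o) = -3*(-3*5 + 4) = -3*(-15 + 4) = -3*(-11) = 33)
√(w(-2, -13) + l(-14, -2)) = √(-1/15 + 33) = √(494/15) = √7410/15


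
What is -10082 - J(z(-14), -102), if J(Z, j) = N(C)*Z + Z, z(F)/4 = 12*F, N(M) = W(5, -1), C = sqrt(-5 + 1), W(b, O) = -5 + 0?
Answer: -12770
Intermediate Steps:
W(b, O) = -5
C = 2*I (C = sqrt(-4) = 2*I ≈ 2.0*I)
N(M) = -5
z(F) = 48*F (z(F) = 4*(12*F) = 48*F)
J(Z, j) = -4*Z (J(Z, j) = -5*Z + Z = -4*Z)
-10082 - J(z(-14), -102) = -10082 - (-4)*48*(-14) = -10082 - (-4)*(-672) = -10082 - 1*2688 = -10082 - 2688 = -12770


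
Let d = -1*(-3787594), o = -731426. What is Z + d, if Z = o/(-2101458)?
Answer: 3979735221739/1050729 ≈ 3.7876e+6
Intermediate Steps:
d = 3787594
Z = 365713/1050729 (Z = -731426/(-2101458) = -731426*(-1/2101458) = 365713/1050729 ≈ 0.34806)
Z + d = 365713/1050729 + 3787594 = 3979735221739/1050729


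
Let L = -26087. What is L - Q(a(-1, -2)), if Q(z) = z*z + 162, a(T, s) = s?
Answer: -26253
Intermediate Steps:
Q(z) = 162 + z**2 (Q(z) = z**2 + 162 = 162 + z**2)
L - Q(a(-1, -2)) = -26087 - (162 + (-2)**2) = -26087 - (162 + 4) = -26087 - 1*166 = -26087 - 166 = -26253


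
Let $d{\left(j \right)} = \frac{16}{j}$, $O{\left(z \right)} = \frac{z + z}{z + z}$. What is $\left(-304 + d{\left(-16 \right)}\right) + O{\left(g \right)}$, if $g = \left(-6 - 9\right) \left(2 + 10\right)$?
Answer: $-304$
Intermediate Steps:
$g = -180$ ($g = \left(-15\right) 12 = -180$)
$O{\left(z \right)} = 1$ ($O{\left(z \right)} = \frac{2 z}{2 z} = 2 z \frac{1}{2 z} = 1$)
$\left(-304 + d{\left(-16 \right)}\right) + O{\left(g \right)} = \left(-304 + \frac{16}{-16}\right) + 1 = \left(-304 + 16 \left(- \frac{1}{16}\right)\right) + 1 = \left(-304 - 1\right) + 1 = -305 + 1 = -304$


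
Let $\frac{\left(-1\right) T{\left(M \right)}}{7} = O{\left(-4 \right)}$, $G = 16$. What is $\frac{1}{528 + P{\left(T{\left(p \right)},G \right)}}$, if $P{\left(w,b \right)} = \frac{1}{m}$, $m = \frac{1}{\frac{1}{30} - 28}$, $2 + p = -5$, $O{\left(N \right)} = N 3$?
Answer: $\frac{30}{15001} \approx 0.0019999$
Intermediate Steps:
$O{\left(N \right)} = 3 N$
$p = -7$ ($p = -2 - 5 = -7$)
$T{\left(M \right)} = 84$ ($T{\left(M \right)} = - 7 \cdot 3 \left(-4\right) = \left(-7\right) \left(-12\right) = 84$)
$m = - \frac{30}{839}$ ($m = \frac{1}{\frac{1}{30} - 28} = \frac{1}{- \frac{839}{30}} = - \frac{30}{839} \approx -0.035757$)
$P{\left(w,b \right)} = - \frac{839}{30}$ ($P{\left(w,b \right)} = \frac{1}{- \frac{30}{839}} = - \frac{839}{30}$)
$\frac{1}{528 + P{\left(T{\left(p \right)},G \right)}} = \frac{1}{528 - \frac{839}{30}} = \frac{1}{\frac{15001}{30}} = \frac{30}{15001}$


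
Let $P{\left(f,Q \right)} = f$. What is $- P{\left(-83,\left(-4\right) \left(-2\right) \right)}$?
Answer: $83$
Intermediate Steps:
$- P{\left(-83,\left(-4\right) \left(-2\right) \right)} = \left(-1\right) \left(-83\right) = 83$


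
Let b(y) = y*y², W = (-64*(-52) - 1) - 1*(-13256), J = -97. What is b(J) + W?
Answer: -896090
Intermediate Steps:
W = 16583 (W = (3328 - 1) + 13256 = 3327 + 13256 = 16583)
b(y) = y³
b(J) + W = (-97)³ + 16583 = -912673 + 16583 = -896090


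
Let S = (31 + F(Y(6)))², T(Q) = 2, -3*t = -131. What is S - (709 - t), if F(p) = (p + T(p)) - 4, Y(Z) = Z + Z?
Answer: 3047/3 ≈ 1015.7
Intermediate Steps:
Y(Z) = 2*Z
t = 131/3 (t = -⅓*(-131) = 131/3 ≈ 43.667)
F(p) = -2 + p (F(p) = (p + 2) - 4 = (2 + p) - 4 = -2 + p)
S = 1681 (S = (31 + (-2 + 2*6))² = (31 + (-2 + 12))² = (31 + 10)² = 41² = 1681)
S - (709 - t) = 1681 - (709 - 1*131/3) = 1681 - (709 - 131/3) = 1681 - 1*1996/3 = 1681 - 1996/3 = 3047/3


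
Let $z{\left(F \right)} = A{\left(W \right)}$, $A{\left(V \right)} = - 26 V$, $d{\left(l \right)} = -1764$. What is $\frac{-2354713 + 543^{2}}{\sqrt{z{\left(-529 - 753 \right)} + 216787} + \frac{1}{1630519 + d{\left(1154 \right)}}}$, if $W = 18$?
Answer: $\frac{1677506894660}{286930156237278987} - \frac{2732247742211948300 \sqrt{216319}}{286930156237278987} \approx -4428.9$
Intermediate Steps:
$z{\left(F \right)} = -468$ ($z{\left(F \right)} = \left(-26\right) 18 = -468$)
$\frac{-2354713 + 543^{2}}{\sqrt{z{\left(-529 - 753 \right)} + 216787} + \frac{1}{1630519 + d{\left(1154 \right)}}} = \frac{-2354713 + 543^{2}}{\sqrt{-468 + 216787} + \frac{1}{1630519 - 1764}} = \frac{-2354713 + 294849}{\sqrt{216319} + \frac{1}{1628755}} = - \frac{2059864}{\sqrt{216319} + \frac{1}{1628755}} = - \frac{2059864}{\frac{1}{1628755} + \sqrt{216319}}$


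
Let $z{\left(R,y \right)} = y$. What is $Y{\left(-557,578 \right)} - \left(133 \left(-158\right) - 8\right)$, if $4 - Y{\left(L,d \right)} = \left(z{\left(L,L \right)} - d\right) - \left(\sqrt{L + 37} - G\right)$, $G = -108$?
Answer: $22269 + 2 i \sqrt{130} \approx 22269.0 + 22.803 i$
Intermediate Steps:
$Y{\left(L,d \right)} = 112 + d + \sqrt{37 + L} - L$ ($Y{\left(L,d \right)} = 4 - \left(\left(L - d\right) - \left(\sqrt{L + 37} - -108\right)\right) = 4 - \left(\left(L - d\right) - \left(\sqrt{37 + L} + 108\right)\right) = 4 - \left(\left(L - d\right) - \left(108 + \sqrt{37 + L}\right)\right) = 4 - \left(-108 + L - d - \sqrt{37 + L}\right) = 4 + \left(108 + d + \sqrt{37 + L} - L\right) = 112 + d + \sqrt{37 + L} - L$)
$Y{\left(-557,578 \right)} - \left(133 \left(-158\right) - 8\right) = \left(112 + 578 + \sqrt{37 - 557} - -557\right) - \left(133 \left(-158\right) - 8\right) = \left(112 + 578 + \sqrt{-520} + 557\right) - \left(-21014 - 8\right) = \left(112 + 578 + 2 i \sqrt{130} + 557\right) - -21022 = \left(1247 + 2 i \sqrt{130}\right) + 21022 = 22269 + 2 i \sqrt{130}$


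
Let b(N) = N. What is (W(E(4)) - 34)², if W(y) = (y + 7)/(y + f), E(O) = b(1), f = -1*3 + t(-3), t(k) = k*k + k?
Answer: 1024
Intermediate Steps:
t(k) = k + k² (t(k) = k² + k = k + k²)
f = 3 (f = -1*3 - 3*(1 - 3) = -3 - 3*(-2) = -3 + 6 = 3)
E(O) = 1
W(y) = (7 + y)/(3 + y) (W(y) = (y + 7)/(y + 3) = (7 + y)/(3 + y))
(W(E(4)) - 34)² = ((7 + 1)/(3 + 1) - 34)² = (8/4 - 34)² = ((¼)*8 - 34)² = (2 - 34)² = (-32)² = 1024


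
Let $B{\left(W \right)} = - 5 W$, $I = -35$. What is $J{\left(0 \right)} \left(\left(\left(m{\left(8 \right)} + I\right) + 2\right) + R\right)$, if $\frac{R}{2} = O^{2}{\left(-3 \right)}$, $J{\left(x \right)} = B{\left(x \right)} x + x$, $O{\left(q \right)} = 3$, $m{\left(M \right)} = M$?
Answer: $0$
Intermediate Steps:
$J{\left(x \right)} = x - 5 x^{2}$ ($J{\left(x \right)} = - 5 x x + x = - 5 x^{2} + x = x - 5 x^{2}$)
$R = 18$ ($R = 2 \cdot 3^{2} = 2 \cdot 9 = 18$)
$J{\left(0 \right)} \left(\left(\left(m{\left(8 \right)} + I\right) + 2\right) + R\right) = 0 \left(1 - 0\right) \left(\left(\left(8 - 35\right) + 2\right) + 18\right) = 0 \left(1 + 0\right) \left(\left(-27 + 2\right) + 18\right) = 0 \cdot 1 \left(-25 + 18\right) = 0 \left(-7\right) = 0$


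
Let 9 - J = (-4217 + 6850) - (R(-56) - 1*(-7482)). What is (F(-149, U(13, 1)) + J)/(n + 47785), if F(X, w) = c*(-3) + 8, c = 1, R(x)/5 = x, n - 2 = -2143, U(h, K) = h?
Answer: 4583/45644 ≈ 0.10041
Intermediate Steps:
n = -2141 (n = 2 - 2143 = -2141)
R(x) = 5*x
J = 4578 (J = 9 - ((-4217 + 6850) - (5*(-56) - 1*(-7482))) = 9 - (2633 - (-280 + 7482)) = 9 - (2633 - 1*7202) = 9 - (2633 - 7202) = 9 - 1*(-4569) = 9 + 4569 = 4578)
F(X, w) = 5 (F(X, w) = 1*(-3) + 8 = -3 + 8 = 5)
(F(-149, U(13, 1)) + J)/(n + 47785) = (5 + 4578)/(-2141 + 47785) = 4583/45644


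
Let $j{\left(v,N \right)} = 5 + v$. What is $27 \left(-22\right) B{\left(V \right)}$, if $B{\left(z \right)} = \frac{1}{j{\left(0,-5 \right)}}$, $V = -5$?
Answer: $- \frac{594}{5} \approx -118.8$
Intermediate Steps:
$B{\left(z \right)} = \frac{1}{5}$ ($B{\left(z \right)} = \frac{1}{5 + 0} = \frac{1}{5}$)
$27 \left(-22\right) B{\left(V \right)} = 27 \left(-22\right) \frac{1}{5} = \left(-594\right) \frac{1}{5} = - \frac{594}{5}$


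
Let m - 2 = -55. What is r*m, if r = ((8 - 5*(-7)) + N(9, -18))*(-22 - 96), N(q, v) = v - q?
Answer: 100064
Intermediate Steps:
m = -53 (m = 2 - 55 = -53)
r = -1888 (r = ((8 - 5*(-7)) + (-18 - 1*9))*(-22 - 96) = ((8 + 35) + (-18 - 9))*(-118) = (43 - 27)*(-118) = 16*(-118) = -1888)
r*m = -1888*(-53) = 100064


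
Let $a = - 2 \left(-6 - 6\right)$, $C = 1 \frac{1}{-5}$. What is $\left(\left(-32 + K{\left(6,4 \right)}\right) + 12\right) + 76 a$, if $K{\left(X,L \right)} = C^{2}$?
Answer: $\frac{45101}{25} \approx 1804.0$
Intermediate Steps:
$C = - \frac{1}{5}$ ($C = 1 \left(- \frac{1}{5}\right) = - \frac{1}{5} \approx -0.2$)
$a = 24$ ($a = \left(-2\right) \left(-12\right) = 24$)
$K{\left(X,L \right)} = \frac{1}{25}$ ($K{\left(X,L \right)} = \left(- \frac{1}{5}\right)^{2} = \frac{1}{25}$)
$\left(\left(-32 + K{\left(6,4 \right)}\right) + 12\right) + 76 a = \left(\left(-32 + \frac{1}{25}\right) + 12\right) + 76 \cdot 24 = \left(- \frac{799}{25} + 12\right) + 1824 = - \frac{499}{25} + 1824 = \frac{45101}{25}$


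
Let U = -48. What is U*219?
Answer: -10512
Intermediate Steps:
U*219 = -48*219 = -10512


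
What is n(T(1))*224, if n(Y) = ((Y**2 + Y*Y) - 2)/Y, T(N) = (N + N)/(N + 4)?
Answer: -4704/5 ≈ -940.80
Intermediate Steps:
T(N) = 2*N/(4 + N) (T(N) = (2*N)/(4 + N) = 2*N/(4 + N))
n(Y) = (-2 + 2*Y**2)/Y (n(Y) = ((Y**2 + Y**2) - 2)/Y = (2*Y**2 - 2)/Y = (-2 + 2*Y**2)/Y)
n(T(1))*224 = (-2/(2*1/(4 + 1)) + 2*(2*1/(4 + 1)))*224 = (-2/(2*1/5) + 2*(2*1/5))*224 = (-2/(2*1*(1/5)) + 2*(2*1*(1/5)))*224 = (-2/2/5 + 2*(2/5))*224 = (-2*5/2 + 4/5)*224 = (-5 + 4/5)*224 = -21/5*224 = -4704/5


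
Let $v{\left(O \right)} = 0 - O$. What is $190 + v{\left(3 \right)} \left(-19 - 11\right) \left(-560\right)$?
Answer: $-50210$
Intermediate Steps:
$v{\left(O \right)} = - O$
$190 + v{\left(3 \right)} \left(-19 - 11\right) \left(-560\right) = 190 + \left(-1\right) 3 \left(-19 - 11\right) \left(-560\right) = 190 + \left(-3\right) \left(-30\right) \left(-560\right) = 190 + 90 \left(-560\right) = 190 - 50400 = -50210$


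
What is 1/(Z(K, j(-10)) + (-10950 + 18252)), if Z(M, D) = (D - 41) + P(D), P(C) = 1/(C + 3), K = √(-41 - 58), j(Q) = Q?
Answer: 7/50756 ≈ 0.00013791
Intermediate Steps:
K = 3*I*√11 (K = √(-99) = 3*I*√11 ≈ 9.9499*I)
P(C) = 1/(3 + C)
Z(M, D) = -41 + D + 1/(3 + D) (Z(M, D) = (D - 41) + 1/(3 + D) = (-41 + D) + 1/(3 + D) = -41 + D + 1/(3 + D))
1/(Z(K, j(-10)) + (-10950 + 18252)) = 1/((1 + (-41 - 10)*(3 - 10))/(3 - 10) + (-10950 + 18252)) = 1/((1 - 51*(-7))/(-7) + 7302) = 1/(-(1 + 357)/7 + 7302) = 1/(-⅐*358 + 7302) = 1/(-358/7 + 7302) = 1/(50756/7) = 7/50756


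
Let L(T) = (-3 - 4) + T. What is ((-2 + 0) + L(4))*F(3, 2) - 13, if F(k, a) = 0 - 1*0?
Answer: -13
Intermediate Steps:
F(k, a) = 0 (F(k, a) = 0 + 0 = 0)
L(T) = -7 + T
((-2 + 0) + L(4))*F(3, 2) - 13 = ((-2 + 0) + (-7 + 4))*0 - 13 = (-2 - 3)*0 - 13 = -5*0 - 13 = 0 - 13 = -13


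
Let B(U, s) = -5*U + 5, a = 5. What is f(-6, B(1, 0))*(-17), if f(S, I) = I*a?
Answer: 0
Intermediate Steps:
B(U, s) = 5 - 5*U
f(S, I) = 5*I (f(S, I) = I*5 = 5*I)
f(-6, B(1, 0))*(-17) = (5*(5 - 5*1))*(-17) = (5*(5 - 5))*(-17) = (5*0)*(-17) = 0*(-17) = 0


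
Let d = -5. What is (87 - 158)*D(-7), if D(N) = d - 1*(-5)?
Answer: 0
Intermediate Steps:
D(N) = 0 (D(N) = -5 - 1*(-5) = -5 + 5 = 0)
(87 - 158)*D(-7) = (87 - 158)*0 = -71*0 = 0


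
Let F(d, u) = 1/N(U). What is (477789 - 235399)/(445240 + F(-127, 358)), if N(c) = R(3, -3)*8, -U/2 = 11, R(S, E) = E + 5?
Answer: 3878240/7123841 ≈ 0.54440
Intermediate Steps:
R(S, E) = 5 + E
U = -22 (U = -2*11 = -22)
N(c) = 16 (N(c) = (5 - 3)*8 = 2*8 = 16)
F(d, u) = 1/16
(477789 - 235399)/(445240 + F(-127, 358)) = (477789 - 235399)/(445240 + 1/16) = 242390/(7123841/16) = 242390*(16/7123841) = 3878240/7123841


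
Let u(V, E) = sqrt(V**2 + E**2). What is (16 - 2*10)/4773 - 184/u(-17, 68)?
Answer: -4/4773 - 184*sqrt(17)/289 ≈ -2.6259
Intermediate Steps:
u(V, E) = sqrt(E**2 + V**2)
(16 - 2*10)/4773 - 184/u(-17, 68) = (16 - 2*10)/4773 - 184/sqrt(68**2 + (-17)**2) = (16 - 20)*(1/4773) - 184/sqrt(4624 + 289) = -4*1/4773 - 184*sqrt(17)/289 = -4/4773 - 184*sqrt(17)/289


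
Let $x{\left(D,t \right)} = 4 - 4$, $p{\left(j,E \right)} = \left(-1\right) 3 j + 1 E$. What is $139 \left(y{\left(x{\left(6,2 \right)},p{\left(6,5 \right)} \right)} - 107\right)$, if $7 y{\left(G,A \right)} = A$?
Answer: $- \frac{105918}{7} \approx -15131.0$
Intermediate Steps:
$p{\left(j,E \right)} = E - 3 j$ ($p{\left(j,E \right)} = - 3 j + E = E - 3 j$)
$x{\left(D,t \right)} = 0$ ($x{\left(D,t \right)} = 4 - 4 = 0$)
$y{\left(G,A \right)} = \frac{A}{7}$
$139 \left(y{\left(x{\left(6,2 \right)},p{\left(6,5 \right)} \right)} - 107\right) = 139 \left(\frac{5 - 18}{7} - 107\right) = 139 \left(\frac{1}{7} \left(-13\right) - 107\right) = 139 \left(- \frac{13}{7} - 107\right) = 139 \left(- \frac{762}{7}\right) = - \frac{105918}{7}$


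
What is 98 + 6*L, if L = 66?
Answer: 494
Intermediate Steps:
98 + 6*L = 98 + 6*66 = 98 + 396 = 494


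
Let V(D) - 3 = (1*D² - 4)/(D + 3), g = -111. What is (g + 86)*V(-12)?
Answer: 2825/9 ≈ 313.89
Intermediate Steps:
V(D) = 3 + (-4 + D²)/(3 + D) (V(D) = 3 + (1*D² - 4)/(D + 3) = 3 + (D² - 4)/(3 + D) = 3 + (-4 + D²)/(3 + D))
(g + 86)*V(-12) = (-111 + 86)*((5 + (-12)² + 3*(-12))/(3 - 12)) = -25*(5 + 144 - 36)/(-9) = -(-25)*113/9 = -25*(-113/9) = 2825/9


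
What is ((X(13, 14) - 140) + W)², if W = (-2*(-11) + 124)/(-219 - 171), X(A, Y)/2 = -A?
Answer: 1052548249/38025 ≈ 27680.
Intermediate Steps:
X(A, Y) = -2*A (X(A, Y) = 2*(-A) = -2*A)
W = -73/195 (W = (22 + 124)/(-390) = 146*(-1/390) = -73/195 ≈ -0.37436)
((X(13, 14) - 140) + W)² = ((-2*13 - 140) - 73/195)² = ((-26 - 140) - 73/195)² = (-166 - 73/195)² = (-32443/195)² = 1052548249/38025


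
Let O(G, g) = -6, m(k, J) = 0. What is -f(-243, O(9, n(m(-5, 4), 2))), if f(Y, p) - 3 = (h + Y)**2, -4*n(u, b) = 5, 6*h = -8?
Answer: -537316/9 ≈ -59702.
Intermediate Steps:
h = -4/3 (h = (1/6)*(-8) = -4/3 ≈ -1.3333)
n(u, b) = -5/4 (n(u, b) = -1/4*5 = -5/4)
f(Y, p) = 3 + (-4/3 + Y)**2
-f(-243, O(9, n(m(-5, 4), 2))) = -(3 + (-4 + 3*(-243))**2/9) = -(3 + (-4 - 729)**2/9) = -(3 + (1/9)*(-733)**2) = -(3 + (1/9)*537289) = -(3 + 537289/9) = -1*537316/9 = -537316/9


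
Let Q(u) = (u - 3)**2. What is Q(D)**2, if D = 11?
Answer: 4096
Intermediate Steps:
Q(u) = (-3 + u)**2
Q(D)**2 = ((-3 + 11)**2)**2 = (8**2)**2 = 64**2 = 4096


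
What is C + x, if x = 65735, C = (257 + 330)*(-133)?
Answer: -12336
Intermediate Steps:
C = -78071 (C = 587*(-133) = -78071)
C + x = -78071 + 65735 = -12336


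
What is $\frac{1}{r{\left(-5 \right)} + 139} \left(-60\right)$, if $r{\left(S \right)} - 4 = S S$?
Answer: $- \frac{5}{14} \approx -0.35714$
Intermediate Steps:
$r{\left(S \right)} = 4 + S^{2}$ ($r{\left(S \right)} = 4 + S S = 4 + S^{2}$)
$\frac{1}{r{\left(-5 \right)} + 139} \left(-60\right) = \frac{1}{\left(4 + \left(-5\right)^{2}\right) + 139} \left(-60\right) = \frac{1}{\left(4 + 25\right) + 139} \left(-60\right) = \frac{1}{29 + 139} \left(-60\right) = \frac{1}{168} \left(-60\right) = - \frac{5}{14}$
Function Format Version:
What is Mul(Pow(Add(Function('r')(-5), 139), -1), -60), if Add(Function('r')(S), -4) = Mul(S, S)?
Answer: Rational(-5, 14) ≈ -0.35714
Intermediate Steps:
Function('r')(S) = Add(4, Pow(S, 2)) (Function('r')(S) = Add(4, Mul(S, S)) = Add(4, Pow(S, 2)))
Mul(Pow(Add(Function('r')(-5), 139), -1), -60) = Mul(Pow(Add(Add(4, Pow(-5, 2)), 139), -1), -60) = Mul(Pow(Add(Add(4, 25), 139), -1), -60) = Mul(Pow(Add(29, 139), -1), -60) = Mul(Pow(168, -1), -60) = Mul(Rational(1, 168), -60) = Rational(-5, 14)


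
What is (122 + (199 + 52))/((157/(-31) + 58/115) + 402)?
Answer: 1329745/1416873 ≈ 0.93851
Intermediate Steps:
(122 + (199 + 52))/((157/(-31) + 58/115) + 402) = (122 + 251)/((157*(-1/31) + 58*(1/115)) + 402) = 373/((-157/31 + 58/115) + 402) = 373/(-16257/3565 + 402) = 373/(1416873/3565) = 373*(3565/1416873) = 1329745/1416873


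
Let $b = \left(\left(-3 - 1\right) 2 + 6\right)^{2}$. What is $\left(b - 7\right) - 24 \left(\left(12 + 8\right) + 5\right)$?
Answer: $-603$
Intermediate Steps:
$b = 4$ ($b = \left(\left(-4\right) 2 + 6\right)^{2} = \left(-8 + 6\right)^{2} = \left(-2\right)^{2} = 4$)
$\left(b - 7\right) - 24 \left(\left(12 + 8\right) + 5\right) = \left(4 - 7\right) - 24 \left(\left(12 + 8\right) + 5\right) = -3 - 24 \left(20 + 5\right) = -3 - 600 = -603$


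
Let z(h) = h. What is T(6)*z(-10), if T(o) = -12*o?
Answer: 720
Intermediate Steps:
T(6)*z(-10) = -12*6*(-10) = -72*(-10) = 720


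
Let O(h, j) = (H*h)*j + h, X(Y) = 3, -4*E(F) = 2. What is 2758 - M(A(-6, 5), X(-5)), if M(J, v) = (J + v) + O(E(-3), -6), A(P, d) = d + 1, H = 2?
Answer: 5487/2 ≈ 2743.5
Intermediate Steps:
A(P, d) = 1 + d
E(F) = -½ (E(F) = -¼*2 = -½)
O(h, j) = h + 2*h*j (O(h, j) = (2*h)*j + h = 2*h*j + h = h + 2*h*j)
M(J, v) = 11/2 + J + v (M(J, v) = (J + v) - (1 + 2*(-6))/2 = (J + v) - (1 - 12)/2 = (J + v) - ½*(-11) = (J + v) + 11/2 = 11/2 + J + v)
2758 - M(A(-6, 5), X(-5)) = 2758 - (11/2 + (1 + 5) + 3) = 2758 - (11/2 + 6 + 3) = 2758 - 1*29/2 = 2758 - 29/2 = 5487/2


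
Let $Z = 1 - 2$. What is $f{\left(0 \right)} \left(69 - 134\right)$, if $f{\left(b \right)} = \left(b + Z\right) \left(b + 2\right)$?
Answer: $130$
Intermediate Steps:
$Z = -1$
$f{\left(b \right)} = \left(-1 + b\right) \left(2 + b\right)$ ($f{\left(b \right)} = \left(b - 1\right) \left(b + 2\right) = \left(-1 + b\right) \left(2 + b\right)$)
$f{\left(0 \right)} \left(69 - 134\right) = \left(-2 + 0 + 0^{2}\right) \left(69 - 134\right) = \left(-2 + 0 + 0\right) \left(-65\right) = \left(-2\right) \left(-65\right) = 130$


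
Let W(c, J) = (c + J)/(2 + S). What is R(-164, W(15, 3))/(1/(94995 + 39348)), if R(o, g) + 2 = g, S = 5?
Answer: 537372/7 ≈ 76767.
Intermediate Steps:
W(c, J) = J/7 + c/7 (W(c, J) = (c + J)/(2 + 5) = (J + c)/7 = (J + c)*(⅐) = J/7 + c/7)
R(o, g) = -2 + g
R(-164, W(15, 3))/(1/(94995 + 39348)) = (-2 + ((⅐)*3 + (⅐)*15))/(1/(94995 + 39348)) = (-2 + (3/7 + 15/7))/(1/134343) = (-2 + 18/7)/(1/134343) = (4/7)*134343 = 537372/7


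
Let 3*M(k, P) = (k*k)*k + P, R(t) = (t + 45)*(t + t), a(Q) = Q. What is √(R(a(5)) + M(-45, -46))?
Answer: I*√269013/3 ≈ 172.89*I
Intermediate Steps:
R(t) = 2*t*(45 + t) (R(t) = (45 + t)*(2*t) = 2*t*(45 + t))
M(k, P) = P/3 + k³/3 (M(k, P) = ((k*k)*k + P)/3 = (k²*k + P)/3 = (k³ + P)/3 = (P + k³)/3 = P/3 + k³/3)
√(R(a(5)) + M(-45, -46)) = √(2*5*(45 + 5) + ((⅓)*(-46) + (⅓)*(-45)³)) = √(2*5*50 + (-46/3 + (⅓)*(-91125))) = √(500 + (-46/3 - 30375)) = √(500 - 91171/3) = √(-89671/3) = I*√269013/3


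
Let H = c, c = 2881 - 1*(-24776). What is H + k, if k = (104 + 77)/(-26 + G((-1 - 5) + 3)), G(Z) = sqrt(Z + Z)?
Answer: 9428684/341 - 181*I*sqrt(6)/682 ≈ 27650.0 - 0.65008*I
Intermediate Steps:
G(Z) = sqrt(2)*sqrt(Z) (G(Z) = sqrt(2*Z) = sqrt(2)*sqrt(Z))
k = 181/(-26 + I*sqrt(6)) (k = (104 + 77)/(-26 + sqrt(2)*sqrt((-1 - 5) + 3)) = 181/(-26 + sqrt(2)*sqrt(-6 + 3)) = 181/(-26 + sqrt(2)*sqrt(-3)) = 181/(-26 + sqrt(2)*(I*sqrt(3))) = 181/(-26 + I*sqrt(6)) ≈ -6.9003 - 0.65008*I)
c = 27657 (c = 2881 + 24776 = 27657)
H = 27657
H + k = 27657 + (-2353/341 - 181*I*sqrt(6)/682) = 9428684/341 - 181*I*sqrt(6)/682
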